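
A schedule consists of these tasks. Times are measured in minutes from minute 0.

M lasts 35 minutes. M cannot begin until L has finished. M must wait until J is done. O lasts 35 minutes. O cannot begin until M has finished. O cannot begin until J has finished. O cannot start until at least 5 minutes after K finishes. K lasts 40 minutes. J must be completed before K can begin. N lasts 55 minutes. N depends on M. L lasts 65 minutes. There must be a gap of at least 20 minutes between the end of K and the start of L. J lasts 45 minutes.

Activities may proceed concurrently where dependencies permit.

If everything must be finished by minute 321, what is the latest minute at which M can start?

231

Nothing follows N; the deadline of minute 321 is its only limit. It must start by 321 − 55 = minute 266.
To finish by minute 321, O (duration 35) must start no later than minute 286.
M has several dependents: N (must start by minute 266); O (must start by minute 286). The earliest of those limits is minute 266, so M must start by 266 − 35 = minute 231.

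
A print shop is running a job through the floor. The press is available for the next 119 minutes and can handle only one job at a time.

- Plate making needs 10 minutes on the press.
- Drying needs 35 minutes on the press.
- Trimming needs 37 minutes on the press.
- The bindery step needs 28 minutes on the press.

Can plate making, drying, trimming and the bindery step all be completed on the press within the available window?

Yes

Running back to back, the jobs need 10 + 35 + 37 + 28 = 110 minutes on the press.
Since 110 ≤ 119, they fit within the window.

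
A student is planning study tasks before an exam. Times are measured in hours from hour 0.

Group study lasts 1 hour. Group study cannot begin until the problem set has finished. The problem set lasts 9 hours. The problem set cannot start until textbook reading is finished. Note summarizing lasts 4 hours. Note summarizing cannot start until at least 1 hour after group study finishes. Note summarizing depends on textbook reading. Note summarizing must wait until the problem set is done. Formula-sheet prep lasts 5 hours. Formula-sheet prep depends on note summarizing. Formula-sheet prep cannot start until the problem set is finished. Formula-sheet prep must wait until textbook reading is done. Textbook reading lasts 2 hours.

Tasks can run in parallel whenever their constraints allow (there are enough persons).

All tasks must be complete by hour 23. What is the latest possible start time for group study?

12

Formula-sheet prep has no dependents, so it just needs to finish by hour 23. Starting by 23 − 5 = hour 18 achieves that.
Note summarizing feeds into formula-sheet prep (must start by hour 18); so note summarizing must finish by hour 18 and therefore start by hour 14.
Group study must finish before note summarizing (must start by hour 14, minus 1-hour gap → hour 13). With a 1-hour duration, group study must start by 13 − 1 = hour 12.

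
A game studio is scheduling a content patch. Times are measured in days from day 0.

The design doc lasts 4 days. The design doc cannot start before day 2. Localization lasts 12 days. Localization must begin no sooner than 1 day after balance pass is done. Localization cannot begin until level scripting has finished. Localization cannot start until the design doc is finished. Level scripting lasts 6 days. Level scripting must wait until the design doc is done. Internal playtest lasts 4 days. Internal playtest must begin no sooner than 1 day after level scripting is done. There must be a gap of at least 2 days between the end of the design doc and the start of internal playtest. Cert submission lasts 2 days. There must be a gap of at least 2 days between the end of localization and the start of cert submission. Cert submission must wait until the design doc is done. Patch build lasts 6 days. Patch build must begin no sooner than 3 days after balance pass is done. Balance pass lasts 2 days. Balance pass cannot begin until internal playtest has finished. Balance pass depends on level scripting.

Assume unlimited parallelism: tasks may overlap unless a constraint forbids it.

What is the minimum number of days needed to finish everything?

After its own release at day 2, the design doc can start at day 2 and finishes at day 6.
Level scripting cannot begin until the design doc (finishes day 6). It runs from day 6 to 6 + 6 = day 12.
Internal playtest has to wait for level scripting (finishes day 12, plus 1-day gap → day 13); the design doc (finishes day 6, plus 2-day gap → day 8). The latest of these is day 13, so internal playtest runs day 13 to 13 + 4 = day 17.
Balance pass has to wait for internal playtest (finishes day 17); level scripting (finishes day 12). The latest of these is day 17, so balance pass runs day 17 to 17 + 2 = day 19.
After balance pass (finishes day 19, plus 3-day gap → day 22), patch build can start at day 22 and finishes at day 28.
Localization has to wait for balance pass (finishes day 19, plus 1-day gap → day 20); level scripting (finishes day 12); the design doc (finishes day 6). The latest of these is day 20, so localization runs day 20 to 20 + 12 = day 32.
For cert submission: localization (finishes day 32, plus 2-day gap → day 34); the design doc (finishes day 6). Taking the maximum gives a start of day 34, and it finishes at 34 + 2 = day 36.
All tasks are finished once the last one completes. Finish times: The design doc at 6, Level scripting at 12, Internal playtest at 17, Balance pass at 19, Localization at 32, Cert submission at 36, Patch build at 28. The latest is day 36.

36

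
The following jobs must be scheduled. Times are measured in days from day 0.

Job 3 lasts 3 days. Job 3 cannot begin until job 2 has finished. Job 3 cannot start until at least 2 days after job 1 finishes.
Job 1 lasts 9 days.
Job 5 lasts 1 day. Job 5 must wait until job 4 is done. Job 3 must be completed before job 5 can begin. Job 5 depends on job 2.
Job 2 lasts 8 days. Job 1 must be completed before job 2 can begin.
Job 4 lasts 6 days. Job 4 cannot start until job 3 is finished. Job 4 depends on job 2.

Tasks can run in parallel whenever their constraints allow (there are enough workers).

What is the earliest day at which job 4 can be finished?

Job 1 has no prerequisites, so it starts at day 0 and finishes at day 9.
Job 2 waits on job 1 (finishes day 9), so it starts at day 9 and finishes at 9 + 8 = day 17.
Job 3 cannot start until job 2 (finishes day 17); job 1 (finishes day 9, plus 2-day gap → day 11). The controlling bound is day 17, so job 3 finishes at 17 + 3 = day 20.
Job 4 needs all of job 3 (finishes day 20); job 2 (finishes day 17). That puts its earliest start at day 20; it finishes at 20 + 6 = day 26.

26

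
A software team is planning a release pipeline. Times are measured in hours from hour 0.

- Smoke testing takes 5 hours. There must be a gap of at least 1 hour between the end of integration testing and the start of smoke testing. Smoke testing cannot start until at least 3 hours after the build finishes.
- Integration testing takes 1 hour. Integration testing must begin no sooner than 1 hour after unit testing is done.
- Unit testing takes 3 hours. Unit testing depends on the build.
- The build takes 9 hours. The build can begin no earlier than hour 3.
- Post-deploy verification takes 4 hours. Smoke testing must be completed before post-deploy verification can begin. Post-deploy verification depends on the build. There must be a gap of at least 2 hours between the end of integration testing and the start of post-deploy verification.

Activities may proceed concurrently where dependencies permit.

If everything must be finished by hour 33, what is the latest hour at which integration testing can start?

22

To finish by hour 33, post-deploy verification (duration 4) must start no later than hour 29.
Smoke testing has to be done before post-deploy verification (must start by hour 29). That means finishing by hour 29, i.e. starting by 29 − 5 = hour 24.
Integration testing has several dependents: smoke testing (must start by hour 24, minus 1-hour gap → hour 23); post-deploy verification (must start by hour 29, minus 2-hour gap → hour 27). The earliest of those limits is hour 23, so integration testing must start by 23 − 1 = hour 22.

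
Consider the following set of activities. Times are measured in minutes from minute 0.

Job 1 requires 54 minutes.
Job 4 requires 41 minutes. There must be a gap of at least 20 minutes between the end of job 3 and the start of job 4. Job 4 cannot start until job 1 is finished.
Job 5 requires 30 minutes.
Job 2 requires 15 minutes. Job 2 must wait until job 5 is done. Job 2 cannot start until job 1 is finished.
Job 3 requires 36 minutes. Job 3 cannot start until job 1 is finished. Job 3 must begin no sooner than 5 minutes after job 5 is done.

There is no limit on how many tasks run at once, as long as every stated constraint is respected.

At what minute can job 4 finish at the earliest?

151

Nothing blocks job 5, so it runs from minute 0 to minute 30.
Job 1 can start immediately at minute 0; it finishes at minute 54.
Job 3 cannot start until job 1 (finishes minute 54); job 5 (finishes minute 30, plus 5-minute gap → minute 35). The controlling bound is minute 54, so job 3 finishes at 54 + 36 = minute 90.
Job 4 cannot start until job 3 (finishes minute 90, plus 20-minute gap → minute 110); job 1 (finishes minute 54). The controlling bound is minute 110, so job 4 finishes at 110 + 41 = minute 151.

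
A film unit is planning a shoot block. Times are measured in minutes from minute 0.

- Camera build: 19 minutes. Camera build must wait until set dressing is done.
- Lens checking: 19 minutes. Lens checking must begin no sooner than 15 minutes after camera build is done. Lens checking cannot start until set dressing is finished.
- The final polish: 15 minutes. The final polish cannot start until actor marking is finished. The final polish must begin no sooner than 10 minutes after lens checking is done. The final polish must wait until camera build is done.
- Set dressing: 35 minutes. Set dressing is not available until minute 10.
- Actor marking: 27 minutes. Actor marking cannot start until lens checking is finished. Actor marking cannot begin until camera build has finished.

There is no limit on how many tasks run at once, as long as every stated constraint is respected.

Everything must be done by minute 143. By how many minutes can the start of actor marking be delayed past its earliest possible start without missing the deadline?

Set dressing cannot begin until its own release at minute 10. It runs from minute 10 to 10 + 35 = minute 45.
Camera build waits on set dressing (finishes minute 45), so it starts at minute 45 and finishes at 45 + 19 = minute 64.
Lens checking needs all of camera build (finishes minute 64, plus 15-minute gap → minute 79); set dressing (finishes minute 45). That puts its earliest start at minute 79; it finishes at 79 + 19 = minute 98.
For actor marking: lens checking (finishes minute 98); camera build (finishes minute 64). Taking the maximum gives a start of minute 98, and it finishes at 98 + 27 = minute 125.

Working backward from the deadline:
The final polish has no dependents, so it just needs to finish by minute 143. Starting by 143 − 15 = minute 128 achieves that.
Actor marking feeds into the final polish (must start by minute 128); so actor marking must finish by minute 128 and therefore start by minute 101.
So actor marking can start as early as minute 98 and as late as minute 101, giving 101 − 98 = 3 minutes of slack.

3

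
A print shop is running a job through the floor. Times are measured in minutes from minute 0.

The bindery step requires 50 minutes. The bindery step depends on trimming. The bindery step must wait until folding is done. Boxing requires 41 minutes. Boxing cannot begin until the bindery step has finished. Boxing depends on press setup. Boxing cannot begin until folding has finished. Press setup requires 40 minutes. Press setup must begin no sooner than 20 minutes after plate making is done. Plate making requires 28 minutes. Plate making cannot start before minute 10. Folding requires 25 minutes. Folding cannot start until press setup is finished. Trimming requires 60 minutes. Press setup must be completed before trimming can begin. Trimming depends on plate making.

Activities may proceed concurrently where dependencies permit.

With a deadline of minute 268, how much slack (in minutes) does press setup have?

Plate making waits on its own release at minute 10, so it starts at minute 10 and finishes at 10 + 28 = minute 38.
Press setup waits on plate making (finishes minute 38, plus 20-minute gap → minute 58), so it starts at minute 58 and finishes at 58 + 40 = minute 98.

Working backward from the deadline:
Boxing has no dependents, so it just needs to finish by minute 268. Starting by 268 − 41 = minute 227 achieves that.
Since boxing (must start by minute 227) depends on it, the bindery step must finish by minute 227. Backing off its 50-minute duration gives a latest start of minute 177.
Since the bindery step (must start by minute 177) depends on it, trimming must finish by minute 177. Backing off its 60-minute duration gives a latest start of minute 117.
For folding: the bindery step (must start by minute 177); boxing (must start by minute 227). The most restrictive is minute 177; with a 25-minute duration, folding must start by minute 152.
For press setup: trimming (must start by minute 117); folding (must start by minute 152); boxing (must start by minute 227). The most restrictive is minute 117; with a 40-minute duration, press setup must start by minute 77.
So press setup can start as early as minute 58 and as late as minute 77, giving 77 − 58 = 19 minutes of slack.

19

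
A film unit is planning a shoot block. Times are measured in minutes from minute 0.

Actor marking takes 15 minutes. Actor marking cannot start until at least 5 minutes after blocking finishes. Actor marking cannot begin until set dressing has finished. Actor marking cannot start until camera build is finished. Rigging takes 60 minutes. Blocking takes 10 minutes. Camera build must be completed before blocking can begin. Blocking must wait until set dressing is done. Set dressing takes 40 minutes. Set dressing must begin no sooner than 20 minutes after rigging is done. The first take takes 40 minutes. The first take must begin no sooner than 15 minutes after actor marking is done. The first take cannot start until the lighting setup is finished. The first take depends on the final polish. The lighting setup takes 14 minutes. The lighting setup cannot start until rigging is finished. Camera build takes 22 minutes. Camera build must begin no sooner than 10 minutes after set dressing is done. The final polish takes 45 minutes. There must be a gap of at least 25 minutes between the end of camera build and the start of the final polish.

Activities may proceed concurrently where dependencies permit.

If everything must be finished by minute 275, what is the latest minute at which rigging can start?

The first take must finish by minute 275; it takes 40 minutes, so it must start by 275 − 40 = minute 235.
Actor marking has to be done before the first take (must start by minute 235, minus 15-minute gap → minute 220). That means finishing by minute 220, i.e. starting by 220 − 15 = minute 205.
Since actor marking (must start by minute 205, minus 5-minute gap → minute 200) depends on it, blocking must finish by minute 200. Backing off its 10-minute duration gives a latest start of minute 190.
The final polish feeds into the first take (must start by minute 235); so the final polish must finish by minute 235 and therefore start by minute 190.
For camera build: blocking (must start by minute 190); actor marking (must start by minute 205); the final polish (must start by minute 190, minus 25-minute gap → minute 165). The most restrictive is minute 165; with a 22-minute duration, camera build must start by minute 143.
For set dressing: camera build (must start by minute 143, minus 10-minute gap → minute 133); blocking (must start by minute 190); actor marking (must start by minute 205). The most restrictive is minute 133; with a 40-minute duration, set dressing must start by minute 93.
The lighting setup must finish before the first take (must start by minute 235). With a 14-minute duration, the lighting setup must start by 235 − 14 = minute 221.
For rigging: set dressing (must start by minute 93, minus 20-minute gap → minute 73); the lighting setup (must start by minute 221). The most restrictive is minute 73; with a 60-minute duration, rigging must start by minute 13.

13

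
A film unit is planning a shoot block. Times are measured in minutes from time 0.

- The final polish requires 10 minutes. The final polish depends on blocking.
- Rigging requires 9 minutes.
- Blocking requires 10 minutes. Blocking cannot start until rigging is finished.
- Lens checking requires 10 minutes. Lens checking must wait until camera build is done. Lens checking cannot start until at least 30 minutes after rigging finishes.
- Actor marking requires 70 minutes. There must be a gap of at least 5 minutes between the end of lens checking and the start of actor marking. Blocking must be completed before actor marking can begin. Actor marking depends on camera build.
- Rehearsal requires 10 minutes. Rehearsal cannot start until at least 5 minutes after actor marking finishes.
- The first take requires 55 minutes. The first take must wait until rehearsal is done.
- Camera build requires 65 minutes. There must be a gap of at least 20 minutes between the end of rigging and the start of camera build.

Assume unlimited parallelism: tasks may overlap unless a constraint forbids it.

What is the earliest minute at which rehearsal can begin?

184

Rigging can start immediately at minute 0; it finishes at minute 9.
Blocking waits on rigging (finishes minute 9), so it starts at minute 9 and finishes at 9 + 10 = minute 19.
After rigging (finishes minute 9, plus 20-minute gap → minute 29), camera build can start at minute 29 and finishes at minute 94.
Lens checking cannot start until camera build (finishes minute 94); rigging (finishes minute 9, plus 30-minute gap → minute 39). The controlling bound is minute 94, so lens checking finishes at 94 + 10 = minute 104.
Actor marking cannot start until lens checking (finishes minute 104, plus 5-minute gap → minute 109); blocking (finishes minute 19); camera build (finishes minute 94). The controlling bound is minute 109, so actor marking finishes at 109 + 70 = minute 179.
Rehearsal waits on actor marking (finishes minute 179, plus 5-minute gap → minute 184), so the earliest it can start is minute 184.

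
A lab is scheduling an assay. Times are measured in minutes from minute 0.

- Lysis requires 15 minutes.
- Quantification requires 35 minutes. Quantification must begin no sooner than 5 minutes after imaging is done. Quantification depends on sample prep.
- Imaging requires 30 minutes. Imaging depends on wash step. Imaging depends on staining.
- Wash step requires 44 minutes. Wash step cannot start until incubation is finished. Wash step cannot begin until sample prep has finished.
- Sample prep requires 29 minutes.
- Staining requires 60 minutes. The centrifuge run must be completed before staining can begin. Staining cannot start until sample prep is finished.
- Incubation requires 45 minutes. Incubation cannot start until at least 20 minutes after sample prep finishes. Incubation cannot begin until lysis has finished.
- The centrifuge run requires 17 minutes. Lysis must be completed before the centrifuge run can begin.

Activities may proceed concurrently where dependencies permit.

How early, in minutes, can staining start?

32

Nothing blocks lysis, so it runs from minute 0 to minute 15.
The centrifuge run cannot begin until lysis (finishes minute 15). It runs from minute 15 to 15 + 17 = minute 32.
Sample prep has no prerequisites, so it starts at minute 0 and finishes at minute 29.
Staining waits on the centrifuge run (finishes minute 32); sample prep (finishes minute 29). The latest of these is minute 32, which is the earliest staining can start.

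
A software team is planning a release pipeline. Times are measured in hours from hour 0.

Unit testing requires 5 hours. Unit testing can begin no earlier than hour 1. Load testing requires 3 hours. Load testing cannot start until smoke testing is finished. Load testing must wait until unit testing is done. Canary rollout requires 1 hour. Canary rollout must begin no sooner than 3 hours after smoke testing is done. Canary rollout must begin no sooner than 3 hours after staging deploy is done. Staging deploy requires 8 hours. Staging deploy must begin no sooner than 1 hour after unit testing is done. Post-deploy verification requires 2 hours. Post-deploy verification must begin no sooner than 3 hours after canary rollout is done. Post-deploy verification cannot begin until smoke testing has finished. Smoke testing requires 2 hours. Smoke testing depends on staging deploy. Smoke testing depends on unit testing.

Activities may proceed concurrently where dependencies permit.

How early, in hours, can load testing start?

17

Unit testing cannot begin until its own release at hour 1. It runs from hour 1 to 1 + 5 = hour 6.
Staging deploy waits on unit testing (finishes hour 6, plus 1-hour gap → hour 7), so it starts at hour 7 and finishes at 7 + 8 = hour 15.
Smoke testing needs all of staging deploy (finishes hour 15); unit testing (finishes hour 6). That puts its earliest start at hour 15; it finishes at 15 + 2 = hour 17.
Load testing waits on smoke testing (finishes hour 17); unit testing (finishes hour 6). The latest of these is hour 17, which is the earliest load testing can start.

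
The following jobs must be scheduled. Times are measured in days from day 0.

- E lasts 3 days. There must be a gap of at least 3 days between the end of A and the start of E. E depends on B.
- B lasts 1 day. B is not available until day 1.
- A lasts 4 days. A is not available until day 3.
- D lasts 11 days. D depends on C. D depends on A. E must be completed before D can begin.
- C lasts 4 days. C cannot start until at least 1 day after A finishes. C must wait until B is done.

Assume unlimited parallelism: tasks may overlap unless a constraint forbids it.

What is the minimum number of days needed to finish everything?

24

After its own release at day 1, B can start at day 1 and finishes at day 2.
A waits on its own release at day 3, so it starts at day 3 and finishes at 3 + 4 = day 7.
E needs all of A (finishes day 7, plus 3-day gap → day 10); B (finishes day 2). That puts its earliest start at day 10; it finishes at 10 + 3 = day 13.
C cannot start until A (finishes day 7, plus 1-day gap → day 8); B (finishes day 2). The controlling bound is day 8, so C finishes at 8 + 4 = day 12.
D has to wait for C (finishes day 12); A (finishes day 7); E (finishes day 13). The latest of these is day 13, so D runs day 13 to 13 + 11 = day 24.
All tasks are finished once the last one completes. Finish times: A at 7, B at 2, C at 12, D at 24, E at 13. The latest is day 24.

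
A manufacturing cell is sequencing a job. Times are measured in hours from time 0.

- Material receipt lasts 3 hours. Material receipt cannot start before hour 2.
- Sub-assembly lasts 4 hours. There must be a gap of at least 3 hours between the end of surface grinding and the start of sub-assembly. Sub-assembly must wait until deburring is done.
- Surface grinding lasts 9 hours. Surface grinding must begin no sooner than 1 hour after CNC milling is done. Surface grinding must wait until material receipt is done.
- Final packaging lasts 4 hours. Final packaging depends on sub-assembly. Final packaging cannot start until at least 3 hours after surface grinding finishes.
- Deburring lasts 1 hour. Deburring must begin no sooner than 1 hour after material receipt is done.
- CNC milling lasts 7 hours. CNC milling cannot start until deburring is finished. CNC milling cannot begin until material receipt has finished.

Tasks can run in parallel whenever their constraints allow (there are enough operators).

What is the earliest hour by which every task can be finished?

Material receipt waits on its own release at hour 2, so it starts at hour 2 and finishes at 2 + 3 = hour 5.
After material receipt (finishes hour 5, plus 1-hour gap → hour 6), deburring can start at hour 6 and finishes at hour 7.
CNC milling has to wait for deburring (finishes hour 7); material receipt (finishes hour 5). The latest of these is hour 7, so CNC milling runs hour 7 to 7 + 7 = hour 14.
Surface grinding cannot start until CNC milling (finishes hour 14, plus 1-hour gap → hour 15); material receipt (finishes hour 5). The controlling bound is hour 15, so surface grinding finishes at 15 + 9 = hour 24.
Sub-assembly cannot start until surface grinding (finishes hour 24, plus 3-hour gap → hour 27); deburring (finishes hour 7). The controlling bound is hour 27, so sub-assembly finishes at 27 + 4 = hour 31.
Final packaging has to wait for sub-assembly (finishes hour 31); surface grinding (finishes hour 24, plus 3-hour gap → hour 27). The latest of these is hour 31, so final packaging runs hour 31 to 31 + 4 = hour 35.
All tasks are finished once the last one completes. Finish times: Material receipt at 5, Deburring at 7, CNC milling at 14, Surface grinding at 24, Sub-assembly at 31, Final packaging at 35. The latest is hour 35.

35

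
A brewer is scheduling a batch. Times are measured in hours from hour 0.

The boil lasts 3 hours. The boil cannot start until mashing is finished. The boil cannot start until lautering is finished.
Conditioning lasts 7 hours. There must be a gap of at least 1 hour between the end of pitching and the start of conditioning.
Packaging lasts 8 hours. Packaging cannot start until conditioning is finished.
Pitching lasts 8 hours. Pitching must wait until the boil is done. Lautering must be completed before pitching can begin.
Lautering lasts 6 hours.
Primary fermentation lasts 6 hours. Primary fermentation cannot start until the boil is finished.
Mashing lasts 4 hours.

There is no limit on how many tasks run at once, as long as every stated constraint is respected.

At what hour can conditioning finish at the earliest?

Lautering has no prerequisites, so it starts at hour 0 and finishes at hour 6.
Mashing can start immediately at hour 0; it finishes at hour 4.
For the boil: mashing (finishes hour 4); lautering (finishes hour 6). Taking the maximum gives a start of hour 6, and it finishes at 6 + 3 = hour 9.
Pitching cannot start until the boil (finishes hour 9); lautering (finishes hour 6). The controlling bound is hour 9, so pitching finishes at 9 + 8 = hour 17.
After pitching (finishes hour 17, plus 1-hour gap → hour 18), conditioning can start at hour 18 and finishes at hour 25.

25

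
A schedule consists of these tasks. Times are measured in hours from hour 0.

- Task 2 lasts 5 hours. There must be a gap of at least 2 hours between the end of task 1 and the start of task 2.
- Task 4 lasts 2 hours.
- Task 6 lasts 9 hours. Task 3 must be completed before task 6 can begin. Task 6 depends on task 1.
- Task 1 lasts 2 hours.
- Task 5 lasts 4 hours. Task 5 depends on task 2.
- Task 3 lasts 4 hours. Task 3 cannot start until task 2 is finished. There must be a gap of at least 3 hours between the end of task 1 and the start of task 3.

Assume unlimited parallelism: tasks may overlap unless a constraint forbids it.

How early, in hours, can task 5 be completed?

13

Task 1 can start immediately at hour 0; it finishes at hour 2.
Task 2 waits on task 1 (finishes hour 2, plus 2-hour gap → hour 4), so it starts at hour 4 and finishes at 4 + 5 = hour 9.
Task 5 cannot begin until task 2 (finishes hour 9). It runs from hour 9 to 9 + 4 = hour 13.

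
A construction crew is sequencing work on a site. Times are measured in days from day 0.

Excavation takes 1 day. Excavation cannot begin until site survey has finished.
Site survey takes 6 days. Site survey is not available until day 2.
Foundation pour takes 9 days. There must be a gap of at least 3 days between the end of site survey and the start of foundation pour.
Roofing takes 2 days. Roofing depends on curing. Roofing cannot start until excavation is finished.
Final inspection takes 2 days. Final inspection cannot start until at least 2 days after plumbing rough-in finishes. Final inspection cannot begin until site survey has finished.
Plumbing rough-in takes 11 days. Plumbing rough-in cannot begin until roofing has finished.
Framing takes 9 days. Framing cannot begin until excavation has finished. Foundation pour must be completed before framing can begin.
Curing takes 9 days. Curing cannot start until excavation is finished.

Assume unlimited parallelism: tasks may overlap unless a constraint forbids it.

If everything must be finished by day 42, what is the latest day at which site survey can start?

Nothing follows final inspection; the deadline of day 42 is its only limit. It must start by 42 − 2 = day 40.
Plumbing rough-in feeds into final inspection (must start by day 40, minus 2-day gap → day 38); so plumbing rough-in must finish by day 38 and therefore start by day 27.
Roofing has to be done before plumbing rough-in (must start by day 27). That means finishing by day 27, i.e. starting by 27 − 2 = day 25.
Since roofing (must start by day 25) depends on it, curing must finish by day 25. Backing off its 9-day duration gives a latest start of day 16.
To finish by day 42, framing (duration 9) must start no later than day 33.
Excavation has several dependents: curing (must start by day 16); framing (must start by day 33); roofing (must start by day 25). The earliest of those limits is day 16, so excavation must start by 16 − 1 = day 15.
Foundation pour must finish before framing (must start by day 33). With a 9-day duration, foundation pour must start by 33 − 9 = day 24.
For site survey: excavation (must start by day 15); foundation pour (must start by day 24, minus 3-day gap → day 21); final inspection (must start by day 40). The most restrictive is day 15; with a 6-day duration, site survey must start by day 9.

9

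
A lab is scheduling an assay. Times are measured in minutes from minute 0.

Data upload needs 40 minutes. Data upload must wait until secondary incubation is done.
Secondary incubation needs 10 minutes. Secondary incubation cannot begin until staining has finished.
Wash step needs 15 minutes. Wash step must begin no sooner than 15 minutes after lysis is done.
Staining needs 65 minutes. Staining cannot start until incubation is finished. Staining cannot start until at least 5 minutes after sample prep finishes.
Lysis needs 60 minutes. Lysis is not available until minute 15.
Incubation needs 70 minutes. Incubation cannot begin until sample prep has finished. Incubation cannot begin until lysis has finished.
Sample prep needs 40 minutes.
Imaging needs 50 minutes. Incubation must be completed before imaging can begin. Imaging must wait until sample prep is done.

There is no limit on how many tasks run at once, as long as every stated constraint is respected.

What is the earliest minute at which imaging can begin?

Lysis waits on its own release at minute 15, so it starts at minute 15 and finishes at 15 + 60 = minute 75.
Sample prep can start immediately at minute 0; it finishes at minute 40.
For incubation: sample prep (finishes minute 40); lysis (finishes minute 75). Taking the maximum gives a start of minute 75, and it finishes at 75 + 70 = minute 145.
Imaging waits on incubation (finishes minute 145); sample prep (finishes minute 40). The latest of these is minute 145, which is the earliest imaging can start.

145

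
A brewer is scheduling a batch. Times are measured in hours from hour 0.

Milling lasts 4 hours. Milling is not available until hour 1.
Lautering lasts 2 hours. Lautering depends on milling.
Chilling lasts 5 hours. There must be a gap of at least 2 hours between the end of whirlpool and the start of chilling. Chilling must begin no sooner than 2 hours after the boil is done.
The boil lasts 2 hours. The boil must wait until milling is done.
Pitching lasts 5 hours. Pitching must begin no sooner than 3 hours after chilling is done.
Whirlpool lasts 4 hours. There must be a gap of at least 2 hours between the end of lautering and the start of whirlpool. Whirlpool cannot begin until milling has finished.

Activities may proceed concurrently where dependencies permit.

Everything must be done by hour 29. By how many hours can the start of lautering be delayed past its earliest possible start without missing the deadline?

1

After its own release at hour 1, milling can start at hour 1 and finishes at hour 5.
Lautering cannot begin until milling (finishes hour 5). It runs from hour 5 to 5 + 2 = hour 7.

Working backward from the deadline:
Pitching has no dependents, so it just needs to finish by hour 29. Starting by 29 − 5 = hour 24 achieves that.
Chilling feeds into pitching (must start by hour 24, minus 3-hour gap → hour 21); so chilling must finish by hour 21 and therefore start by hour 16.
Whirlpool must finish before chilling (must start by hour 16, minus 2-hour gap → hour 14). With a 4-hour duration, whirlpool must start by 14 − 4 = hour 10.
Lautering feeds into whirlpool (must start by hour 10, minus 2-hour gap → hour 8); so lautering must finish by hour 8 and therefore start by hour 6.
So lautering can start as early as hour 5 and as late as hour 6, giving 6 − 5 = 1 hour of slack.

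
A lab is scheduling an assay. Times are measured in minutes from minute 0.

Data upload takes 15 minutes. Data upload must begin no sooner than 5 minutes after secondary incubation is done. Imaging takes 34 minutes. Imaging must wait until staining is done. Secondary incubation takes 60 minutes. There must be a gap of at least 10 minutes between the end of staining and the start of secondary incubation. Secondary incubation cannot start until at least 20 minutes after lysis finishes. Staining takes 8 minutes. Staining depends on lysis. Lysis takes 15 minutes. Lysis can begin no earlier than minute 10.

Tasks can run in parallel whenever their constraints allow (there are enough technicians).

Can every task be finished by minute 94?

Lysis waits on its own release at minute 10, so it starts at minute 10 and finishes at 10 + 15 = minute 25.
After lysis (finishes minute 25), staining can start at minute 25 and finishes at minute 33.
Imaging cannot begin until staining (finishes minute 33). It runs from minute 33 to 33 + 34 = minute 67.
Secondary incubation needs all of staining (finishes minute 33, plus 10-minute gap → minute 43); lysis (finishes minute 25, plus 20-minute gap → minute 45). That puts its earliest start at minute 45; it finishes at 45 + 60 = minute 105.
After secondary incubation (finishes minute 105, plus 5-minute gap → minute 110), data upload can start at minute 110 and finishes at minute 125.
The earliest everything can be done is minute 125, which is after the deadline of 94, so it is not possible.

No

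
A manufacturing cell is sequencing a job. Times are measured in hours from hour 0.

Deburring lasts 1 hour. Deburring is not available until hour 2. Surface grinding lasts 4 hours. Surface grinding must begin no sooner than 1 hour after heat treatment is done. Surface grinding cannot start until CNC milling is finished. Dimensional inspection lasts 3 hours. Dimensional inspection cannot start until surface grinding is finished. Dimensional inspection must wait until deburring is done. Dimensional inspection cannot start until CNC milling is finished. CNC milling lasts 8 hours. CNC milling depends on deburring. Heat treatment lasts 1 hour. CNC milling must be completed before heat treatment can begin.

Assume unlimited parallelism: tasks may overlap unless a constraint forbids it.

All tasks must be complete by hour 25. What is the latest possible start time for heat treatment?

16

Dimensional inspection has no dependents, so it just needs to finish by hour 25. Starting by 25 − 3 = hour 22 achieves that.
Since dimensional inspection (must start by hour 22) depends on it, surface grinding must finish by hour 22. Backing off its 4-hour duration gives a latest start of hour 18.
Since surface grinding (must start by hour 18, minus 1-hour gap → hour 17) depends on it, heat treatment must finish by hour 17. Backing off its 1-hour duration gives a latest start of hour 16.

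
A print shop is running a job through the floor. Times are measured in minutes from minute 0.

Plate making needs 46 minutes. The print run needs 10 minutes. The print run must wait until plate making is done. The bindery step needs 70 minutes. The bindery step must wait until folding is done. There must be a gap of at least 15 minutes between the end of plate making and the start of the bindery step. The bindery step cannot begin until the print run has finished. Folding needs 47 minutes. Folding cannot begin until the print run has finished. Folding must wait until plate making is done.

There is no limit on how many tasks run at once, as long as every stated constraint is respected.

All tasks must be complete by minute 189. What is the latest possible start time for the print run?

The bindery step must finish by minute 189; it takes 70 minutes, so it must start by 189 − 70 = minute 119.
Since the bindery step (must start by minute 119) depends on it, folding must finish by minute 119. Backing off its 47-minute duration gives a latest start of minute 72.
For the print run: folding (must start by minute 72); the bindery step (must start by minute 119). The most restrictive is minute 72; with a 10-minute duration, the print run must start by minute 62.

62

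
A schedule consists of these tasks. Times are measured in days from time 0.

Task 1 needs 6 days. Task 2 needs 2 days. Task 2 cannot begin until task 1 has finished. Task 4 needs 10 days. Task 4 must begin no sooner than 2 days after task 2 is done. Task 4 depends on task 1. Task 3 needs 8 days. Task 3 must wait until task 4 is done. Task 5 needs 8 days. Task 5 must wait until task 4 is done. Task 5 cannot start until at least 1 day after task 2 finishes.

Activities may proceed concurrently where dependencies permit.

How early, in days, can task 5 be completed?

28

Task 1 has no prerequisites, so it starts at day 0 and finishes at day 6.
Task 2 cannot begin until task 1 (finishes day 6). It runs from day 6 to 6 + 2 = day 8.
Task 4 cannot start until task 2 (finishes day 8, plus 2-day gap → day 10); task 1 (finishes day 6). The controlling bound is day 10, so task 4 finishes at 10 + 10 = day 20.
For task 5: task 4 (finishes day 20); task 2 (finishes day 8, plus 1-day gap → day 9). Taking the maximum gives a start of day 20, and it finishes at 20 + 8 = day 28.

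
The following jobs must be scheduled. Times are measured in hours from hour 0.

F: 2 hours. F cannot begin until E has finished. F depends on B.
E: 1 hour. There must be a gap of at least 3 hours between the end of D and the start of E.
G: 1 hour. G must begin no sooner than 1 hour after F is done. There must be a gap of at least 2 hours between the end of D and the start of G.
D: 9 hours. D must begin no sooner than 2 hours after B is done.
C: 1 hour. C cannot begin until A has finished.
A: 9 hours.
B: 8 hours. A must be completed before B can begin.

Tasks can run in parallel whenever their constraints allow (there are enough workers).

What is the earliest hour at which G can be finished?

36

Nothing blocks A, so it runs from hour 0 to hour 9.
B cannot begin until A (finishes hour 9). It runs from hour 9 to 9 + 8 = hour 17.
D waits on B (finishes hour 17, plus 2-hour gap → hour 19), so it starts at hour 19 and finishes at 19 + 9 = hour 28.
After D (finishes hour 28, plus 3-hour gap → hour 31), E can start at hour 31 and finishes at hour 32.
F cannot start until E (finishes hour 32); B (finishes hour 17). The controlling bound is hour 32, so F finishes at 32 + 2 = hour 34.
G needs all of F (finishes hour 34, plus 1-hour gap → hour 35); D (finishes hour 28, plus 2-hour gap → hour 30). That puts its earliest start at hour 35; it finishes at 35 + 1 = hour 36.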